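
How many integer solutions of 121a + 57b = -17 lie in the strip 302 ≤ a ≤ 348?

1

gcd(121, 57) = 1.
By Bézout, 121·(-8) + 57·(17) = 1.
Particular solution: (22, -47).
General solution: a = 22 + 57t, b = -47 - 121t for integer t.
302 ≤ 22 + 57t ≤ 348 gives t ∈ [5, 5], which is 1 value.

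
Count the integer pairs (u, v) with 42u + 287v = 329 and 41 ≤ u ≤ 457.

11

gcd(287, 42):
  287 = 6·42 + 35
  42 = 1·35 + 7
  35 = 5·7
so gcd(287, 42) = 7.
Back-substitute for Bézout coefficients:
  7 = 42 - 1·35
  ... = 42·(7) + 287·(-1)
Scale by 47: particular solution (329, -47); reduce u mod 41: (1, 1).
General solution: u = 1 + 41t, v = 1 - 6t for integer t.
41 ≤ 1 + 41t ≤ 457 gives t ∈ [1, 11], which is 11 values.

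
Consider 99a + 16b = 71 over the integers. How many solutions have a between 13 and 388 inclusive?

24

gcd(99, 16):
  99 = 6×16 + 3
  16 = 5×3 + 1
  3 = 3×1
so gcd(99, 16) = 1.
Back-substitute for Bézout coefficients:
  1 = 16 - 5×3
  ... = 99×(-5) + 16×(31)
Scale by 71: particular solution (-355, 2201); reduce a mod 16: (13, -76).
General solution: a = 13 + 16t, b = -76 - 99t for integer t.
13 ≤ 13 + 16t ≤ 388 gives t ∈ [0, 23], which is 24 values.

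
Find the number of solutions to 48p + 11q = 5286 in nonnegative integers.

10

gcd(48, 11) = 1.
By Bézout, 48×(3) + 11×(-13) = 1.
One solution: (7, 450).
General: p = 7 + 11t, q = 450 - 48t.
p ≥ 0 ⇒ t ≥ 0; q ≥ 0 ⇒ t ≤ 9. So t ∈ [0, 9]: 10 solutions.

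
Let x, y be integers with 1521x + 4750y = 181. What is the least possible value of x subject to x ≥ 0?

2461

gcd(4750, 1521) = 1.
1 divides 181, so solutions exist.
By Bézout, 1521×(381) + 4750×(-122) = 1.
Scale by 181/1 = 181: (x₀, y₀) = (68961, -22082).
General solution: x = 68961 + 4750t, y = -22082 - 1521t for integer t.
x ≥ 0: smallest is 68961 mod 4750 = 2461 (at t = -14), with y = -788.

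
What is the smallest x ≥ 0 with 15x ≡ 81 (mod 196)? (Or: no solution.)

gcd(196, 15):
  196 = 13×15 + 1
  15 = 15×1
so gcd(196, 15) = 1.
1 divides 81, so solutions exist.
Back-substitute for Bézout coefficients:
  1 = 196 - 13×15
  ... = 15×(-13) + 196×(1)
So 15×(-13) ≡ 1 (mod 196); multiply by 81: x ≡ -1053 (mod 196).
Smallest nonnegative: x = -1053 mod 196 = 123.

123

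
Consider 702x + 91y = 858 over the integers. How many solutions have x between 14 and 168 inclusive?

gcd(702, 91) = 13  (702 = 7·91 + 65, 91 = 1·65 + 26, 65 = 2·26 + 13, 26 = 2·13).
Back-substituting, 702·(3) + 91·(-23) = 13.
Scale by 66: particular solution (198, -1518); reduce x mod 7: (2, -6).
General solution: x = 2 + 7t, y = -6 - 54t for integer t.
14 ≤ 2 + 7t ≤ 168 gives t ∈ [2, 23], which is 22 values.

22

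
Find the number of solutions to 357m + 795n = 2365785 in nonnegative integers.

gcd(795, 357):
  795 = 2×357 + 81
  357 = 4×81 + 33
  81 = 2×33 + 15
  33 = 2×15 + 3
  15 = 5×3
so gcd(795, 357) = 3.
Back-substitute for Bézout coefficients:
  3 = 33 - 2×15
  ... = 357×(49) + 795×(-22)
Scale by 788595: one solution is (38641155, -17349090). Reduce m mod 265: (180, 2895).
General: m = 180 + 265t, n = 2895 - 119t.
m ≥ 0 ⇒ t ≥ 0; n ≥ 0 ⇒ t ≤ 24. So t ∈ [0, 24]: 25 solutions.

25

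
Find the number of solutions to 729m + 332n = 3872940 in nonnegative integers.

gcd(729, 332):
  729 = 2·332 + 65
  332 = 5·65 + 7
  65 = 9·7 + 2
  7 = 3·2 + 1
  2 = 2·1
so gcd(729, 332) = 1.
Back-substitute for Bézout coefficients:
  1 = 7 - 3·2
  ... = 729·(-143) + 332·(314)
Scale by 3872940: one solution is (-553830420, 1216103160). Reduce m mod 332: (28, 11604).
General: m = 28 + 332t, n = 11604 - 729t.
m ≥ 0 ⇒ t ≥ 0; n ≥ 0 ⇒ t ≤ 15. So t ∈ [0, 15]: 16 solutions.

16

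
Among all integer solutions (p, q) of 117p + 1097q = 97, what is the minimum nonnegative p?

gcd(1097, 117) = 1.
1 divides 97, so solutions exist.
By Bézout, 117*(-75) + 1097*(8) = 1.
Scale by 97/1 = 97: (p₀, q₀) = (-7275, 776).
General solution: p = -7275 + 1097t, q = 776 - 117t for integer t.
p ≥ 0: smallest is -7275 mod 1097 = 404 (at t = 7), with q = -43.

404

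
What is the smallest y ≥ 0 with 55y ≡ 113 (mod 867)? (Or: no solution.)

806

gcd(867, 55) = 1  (867 = 15×55 + 42, 55 = 1×42 + 13, 42 = 3×13 + 3, 13 = 4×3 + 1, 3 = 3×1).
1 divides 113, so solutions exist.
Back-substituting, 55×(268) + 867×(-17) = 1.
So 55×(268) ≡ 1 (mod 867); multiply by 113: y ≡ 30284 (mod 867).
Smallest nonnegative: y = 30284 mod 867 = 806.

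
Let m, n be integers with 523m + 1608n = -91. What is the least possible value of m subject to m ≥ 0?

gcd(1608, 523) = 1  (1608 = 3·523 + 39, 523 = 13·39 + 16, 39 = 2·16 + 7, 16 = 2·7 + 2, 7 = 3·2 + 1, 2 = 2·1).
1 divides -91, so solutions exist.
Back-substituting, 523·(-701) + 1608·(228) = 1.
Scale by -91/1 = -91: (m₀, n₀) = (63791, -20748).
General solution: m = 63791 + 1608t, n = -20748 - 523t for integer t.
m ≥ 0: smallest is 63791 mod 1608 = 1079 (at t = -39), with n = -351.

1079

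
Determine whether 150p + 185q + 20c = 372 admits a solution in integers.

gcd(185, 150):
  185 = 1×150 + 35
  150 = 4×35 + 10
  35 = 3×10 + 5
  10 = 2×5
so gcd(185, 150) = 5.
gcd(5, 20) = 5.
5 does not divide 372 (remainder 2), so no integer solutions.

no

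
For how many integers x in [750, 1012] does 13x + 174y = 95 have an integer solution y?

gcd(174, 13) = 1  (174 = 13*13 + 5, 13 = 2*5 + 3, 5 = 1*3 + 2, 3 = 1*2 + 1, 2 = 2*1).
Back-substituting, 13*(67) + 174*(-5) = 1.
Scale by 95: particular solution (6365, -475); reduce x mod 174: (101, -7).
General solution: x = 101 + 174t, y = -7 - 13t for integer t.
750 ≤ 101 + 174t ≤ 1012 gives t ∈ [4, 5], which is 2 values.

2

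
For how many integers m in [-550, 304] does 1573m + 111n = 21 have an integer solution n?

8

gcd(1573, 111) = 1.
By Bézout, 1573×(-35) + 111×(496) = 1.
Particular solution: (42, -595).
General solution: m = 42 + 111t, n = -595 - 1573t for integer t.
-550 ≤ 42 + 111t ≤ 304 gives t ∈ [-5, 2], which is 8 values.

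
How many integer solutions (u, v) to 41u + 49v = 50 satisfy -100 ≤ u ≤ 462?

gcd(49, 41) = 1  (49 = 1*41 + 8, 41 = 5*8 + 1, 8 = 8*1).
Back-substituting, 41*(6) + 49*(-5) = 1.
Scale by 50: particular solution (300, -250); reduce u mod 49: (6, -4).
General solution: u = 6 + 49t, v = -4 - 41t for integer t.
-100 ≤ 6 + 49t ≤ 462 gives t ∈ [-2, 9], which is 12 values.

12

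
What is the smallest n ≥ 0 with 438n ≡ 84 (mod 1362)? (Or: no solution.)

165

gcd(1362, 438) = 6.
6 divides 84, so solutions exist.
By Bézout, 438×(28) + 1362×(-9) = 6.
So 438×(28) ≡ 6 (mod 1362); multiply by 14: n ≡ 392 (mod 227).
Smallest nonnegative: n = 392 mod 227 = 165.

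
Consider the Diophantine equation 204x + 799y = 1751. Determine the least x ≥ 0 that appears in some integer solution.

36

gcd(799, 204) = 17.
17 divides 1751, so solutions exist.
By Bézout, 204×(4) + 799×(-1) = 17.
Scale by 1751/17 = 103: (x₀, y₀) = (412, -103).
General solution: x = 412 + 47t, y = -103 - 12t for integer t.
x ≥ 0: smallest is 412 mod 47 = 36 (at t = -8), with y = -7.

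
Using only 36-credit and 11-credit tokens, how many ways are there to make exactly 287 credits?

1

Need nonnegative integers with 36j + 11k = 287.
gcd(36, 11) = 1, and 36·(4) + 11·(-13) = 1.
So (j₀, k₀) = (1148, -3731); general j = 1148 + 11t, k = -3731 - 36t.
j ≥ 0 ⇒ t ≥ -104; k ≥ 0 ⇒ t ≤ -104. That's 1 value of t.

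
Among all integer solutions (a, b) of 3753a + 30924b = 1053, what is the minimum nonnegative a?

25

gcd(30924, 3753):
  30924 = 8·3753 + 900
  3753 = 4·900 + 153
  900 = 5·153 + 135
  153 = 1·135 + 18
  135 = 7·18 + 9
  18 = 2·9
so gcd(30924, 3753) = 9.
9 divides 1053, so solutions exist.
Back-substitute for Bézout coefficients:
  9 = 135 - 7·18
  ... = 3753·(-1615) + 30924·(196)
Scale by 1053/9 = 117: (a₀, b₀) = (-188955, 22932).
General solution: a = -188955 + 3436t, b = 22932 - 417t for integer t.
a ≥ 0: smallest is -188955 mod 3436 = 25 (at t = 55), with b = -3.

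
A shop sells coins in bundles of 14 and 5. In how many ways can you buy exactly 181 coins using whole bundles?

2

Need nonnegative integers with 14j + 5k = 181.
gcd(14, 5) = 1, and 14·(-1) + 5·(3) = 1.
So (j₀, k₀) = (-181, 543); general j = -181 + 5t, k = 543 - 14t.
j ≥ 0 ⇒ t ≥ 37; k ≥ 0 ⇒ t ≤ 38. That's 2 values of t.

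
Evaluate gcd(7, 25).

gcd(25, 7):
  25 = 3*7 + 4
  7 = 1*4 + 3
  4 = 1*3 + 1
  3 = 3*1
so gcd(25, 7) = 1.

1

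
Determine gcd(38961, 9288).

gcd(38961, 9288) = 27  (38961 = 4×9288 + 1809, 9288 = 5×1809 + 243, 1809 = 7×243 + 108, 243 = 2×108 + 27, 108 = 4×27).

27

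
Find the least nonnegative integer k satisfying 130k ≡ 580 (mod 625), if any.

gcd(625, 130) = 5  (625 = 4×130 + 105, 130 = 1×105 + 25, 105 = 4×25 + 5, 25 = 5×5).
5 divides 580, so solutions exist.
Back-substituting, 130×(-24) + 625×(5) = 5.
So 130×(-24) ≡ 5 (mod 625); multiply by 116: k ≡ -2784 (mod 125).
Smallest nonnegative: k = -2784 mod 125 = 91.

91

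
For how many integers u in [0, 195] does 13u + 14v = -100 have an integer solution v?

gcd(14, 13) = 1.
By Bézout, 13·(-1) + 14·(1) = 1.
Particular solution: (2, -9).
General solution: u = 2 + 14t, v = -9 - 13t for integer t.
0 ≤ 2 + 14t ≤ 195 gives t ∈ [0, 13], which is 14 values.

14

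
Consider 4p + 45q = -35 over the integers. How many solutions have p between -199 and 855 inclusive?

gcd(45, 4) = 1.
By Bézout, 4×(-11) + 45×(1) = 1.
Particular solution: (25, -3).
General solution: p = 25 + 45t, q = -3 - 4t for integer t.
-199 ≤ 25 + 45t ≤ 855 gives t ∈ [-4, 18], which is 23 values.

23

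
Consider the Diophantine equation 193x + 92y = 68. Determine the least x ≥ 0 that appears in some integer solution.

28

gcd(193, 92):
  193 = 2*92 + 9
  92 = 10*9 + 2
  9 = 4*2 + 1
  2 = 2*1
so gcd(193, 92) = 1.
1 divides 68, so solutions exist.
Back-substitute for Bézout coefficients:
  1 = 9 - 4*2
  ... = 193*(41) + 92*(-86)
Scale by 68/1 = 68: (x₀, y₀) = (2788, -5848).
General solution: x = 2788 + 92t, y = -5848 - 193t for integer t.
x ≥ 0: smallest is 2788 mod 92 = 28 (at t = -30), with y = -58.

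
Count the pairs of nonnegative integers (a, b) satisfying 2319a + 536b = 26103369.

21

gcd(2319, 536):
  2319 = 4×536 + 175
  536 = 3×175 + 11
  175 = 15×11 + 10
  11 = 1×10 + 1
  10 = 10×1
so gcd(2319, 536) = 1.
Back-substitute for Bézout coefficients:
  1 = 11 - 1×10
  ... = 2319×(-49) + 536×(212)
Scale by 26103369: one solution is (-1279065081, 5533914228). Reduce a mod 536: (295, 47424).
General: a = 295 + 536t, b = 47424 - 2319t.
a ≥ 0 ⇒ t ≥ 0; b ≥ 0 ⇒ t ≤ 20. So t ∈ [0, 20]: 21 solutions.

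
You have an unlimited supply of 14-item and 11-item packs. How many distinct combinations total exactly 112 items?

1

Need nonnegative integers with 14j + 11k = 112.
gcd(14, 11) = 1, and 14·(4) + 11·(-5) = 1.
So (j₀, k₀) = (448, -560); general j = 448 + 11t, k = -560 - 14t.
j ≥ 0 ⇒ t ≥ -40; k ≥ 0 ⇒ t ≤ -40. That's 1 value of t.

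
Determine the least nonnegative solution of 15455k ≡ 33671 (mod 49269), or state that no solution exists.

gcd(49269, 15455) = 11  (49269 = 3·15455 + 2904, 15455 = 5·2904 + 935, 2904 = 3·935 + 99, 935 = 9·99 + 44, 99 = 2·44 + 11, 44 = 4·11).
11 divides 33671, so solutions exist.
Back-substituting, 15455·(-1001) + 49269·(314) = 11.
So 15455·(-1001) ≡ 11 (mod 49269); multiply by 3061: k ≡ -3064061 (mod 4479).
Smallest nonnegative: k = -3064061 mod 4479 = 4054.

4054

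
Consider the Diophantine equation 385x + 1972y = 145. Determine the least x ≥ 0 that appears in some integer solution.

gcd(1972, 385):
  1972 = 5×385 + 47
  385 = 8×47 + 9
  47 = 5×9 + 2
  9 = 4×2 + 1
  2 = 2×1
so gcd(1972, 385) = 1.
1 divides 145, so solutions exist.
Back-substitute for Bézout coefficients:
  1 = 9 - 4×2
  ... = 385×(881) + 1972×(-172)
Scale by 145/1 = 145: (x₀, y₀) = (127745, -24940).
General solution: x = 127745 + 1972t, y = -24940 - 385t for integer t.
x ≥ 0: smallest is 127745 mod 1972 = 1537 (at t = -64), with y = -300.

1537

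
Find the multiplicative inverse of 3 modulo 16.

gcd(16, 3) = 1.
By Bézout, 3·(-5) + 16·(1) = 1.
So 3·-5 ≡ 1 (mod 16), and -5 mod 16 = 11.

11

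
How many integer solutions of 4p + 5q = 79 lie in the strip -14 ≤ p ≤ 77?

gcd(5, 4) = 1  (5 = 1×4 + 1, 4 = 4×1).
Back-substituting, 4×(-1) + 5×(1) = 1.
Scale by 79: particular solution (-79, 79); reduce p mod 5: (1, 15).
General solution: p = 1 + 5t, q = 15 - 4t for integer t.
-14 ≤ 1 + 5t ≤ 77 gives t ∈ [-3, 15], which is 19 values.

19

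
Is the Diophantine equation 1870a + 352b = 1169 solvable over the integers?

no

gcd(1870, 352):
  1870 = 5*352 + 110
  352 = 3*110 + 22
  110 = 5*22
so gcd(1870, 352) = 22.
22 does not divide 1169 (remainder 3), so no integer solutions.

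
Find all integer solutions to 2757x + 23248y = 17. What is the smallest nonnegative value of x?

gcd(23248, 2757) = 1  (23248 = 8×2757 + 1192, 2757 = 2×1192 + 373, 1192 = 3×373 + 73, 373 = 5×73 + 8, 73 = 9×8 + 1, 8 = 8×1).
1 divides 17, so solutions exist.
Back-substituting, 2757×(-2867) + 23248×(340) = 1.
Scale by 17/1 = 17: (x₀, y₀) = (-48739, 5780).
General solution: x = -48739 + 23248t, y = 5780 - 2757t for integer t.
x ≥ 0: smallest is -48739 mod 23248 = 21005 (at t = 3), with y = -2491.

21005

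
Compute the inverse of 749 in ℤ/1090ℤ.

179

gcd(1090, 749) = 1.
By Bézout, 749*(179) + 1090*(-123) = 1.
So 749*179 ≡ 1 (mod 1090), and 179 mod 1090 = 179.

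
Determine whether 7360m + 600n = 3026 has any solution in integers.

no

gcd(7360, 600) = 40  (7360 = 12·600 + 160, 600 = 3·160 + 120, 160 = 1·120 + 40, 120 = 3·40).
40 does not divide 3026 (remainder 26), so no integer solutions.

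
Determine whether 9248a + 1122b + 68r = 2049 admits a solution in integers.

no

gcd(9248, 1122) = 34  (9248 = 8·1122 + 272, 1122 = 4·272 + 34, 272 = 8·34).
gcd(34, 68) = 34.
34 does not divide 2049 (remainder 9), so no integer solutions.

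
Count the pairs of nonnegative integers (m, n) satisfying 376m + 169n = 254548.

gcd(376, 169) = 1.
By Bézout, 376×(-40) + 169×(89) = 1.
One solution: (161, 1148).
General: m = 161 + 169t, n = 1148 - 376t.
m ≥ 0 ⇒ t ≥ 0; n ≥ 0 ⇒ t ≤ 3. So t ∈ [0, 3]: 4 solutions.

4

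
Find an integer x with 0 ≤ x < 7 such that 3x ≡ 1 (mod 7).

5

gcd(7, 3) = 1  (7 = 2×3 + 1, 3 = 3×1).
Back-substituting, 3×(-2) + 7×(1) = 1.
So 3×-2 ≡ 1 (mod 7), and -2 mod 7 = 5.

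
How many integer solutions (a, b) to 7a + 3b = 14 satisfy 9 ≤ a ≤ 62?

gcd(7, 3):
  7 = 2×3 + 1
  3 = 3×1
so gcd(7, 3) = 1.
Back-substitute for Bézout coefficients:
  1 = 7 - 2×3
  ... = 7×(1) + 3×(-2)
Scale by 14: particular solution (14, -28); reduce a mod 3: (2, 0).
General solution: a = 2 + 3t, b = 0 - 7t for integer t.
9 ≤ 2 + 3t ≤ 62 gives t ∈ [3, 20], which is 18 values.

18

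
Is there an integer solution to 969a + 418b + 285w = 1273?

gcd(969, 418) = 19  (969 = 2*418 + 133, 418 = 3*133 + 19, 133 = 7*19).
gcd(19, 285) = 19.
19 divides 1273, so integer solutions exist.

yes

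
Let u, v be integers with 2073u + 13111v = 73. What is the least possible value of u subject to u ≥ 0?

gcd(13111, 2073) = 1.
1 divides 73, so solutions exist.
By Bézout, 2073·(-3156) + 13111·(499) = 1.
Scale by 73/1 = 73: (u₀, v₀) = (-230388, 36427).
General solution: u = -230388 + 13111t, v = 36427 - 2073t for integer t.
u ≥ 0: smallest is -230388 mod 13111 = 5610 (at t = 18), with v = -887.

5610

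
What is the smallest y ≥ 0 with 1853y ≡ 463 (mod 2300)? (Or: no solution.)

71

gcd(2300, 1853) = 1.
1 divides 463, so solutions exist.
By Bézout, 1853*(-283) + 2300*(228) = 1.
So 1853*(-283) ≡ 1 (mod 2300); multiply by 463: y ≡ -131029 (mod 2300).
Smallest nonnegative: y = -131029 mod 2300 = 71.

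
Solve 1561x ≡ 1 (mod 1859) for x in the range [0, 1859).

131

gcd(1859, 1561) = 1  (1859 = 1*1561 + 298, 1561 = 5*298 + 71, 298 = 4*71 + 14, 71 = 5*14 + 1, 14 = 14*1).
Back-substituting, 1561*(131) + 1859*(-110) = 1.
So 1561*131 ≡ 1 (mod 1859), and 131 mod 1859 = 131.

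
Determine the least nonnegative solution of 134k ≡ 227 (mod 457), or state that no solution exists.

gcd(457, 134) = 1  (457 = 3·134 + 55, 134 = 2·55 + 24, 55 = 2·24 + 7, 24 = 3·7 + 3, 7 = 2·3 + 1, 3 = 3·1).
1 divides 227, so solutions exist.
Back-substituting, 134·(-133) + 457·(39) = 1.
So 134·(-133) ≡ 1 (mod 457); multiply by 227: k ≡ -30191 (mod 457).
Smallest nonnegative: k = -30191 mod 457 = 428.

428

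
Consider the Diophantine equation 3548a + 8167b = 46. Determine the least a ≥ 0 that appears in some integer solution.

7656

gcd(8167, 3548) = 1  (8167 = 2×3548 + 1071, 3548 = 3×1071 + 335, 1071 = 3×335 + 66, 335 = 5×66 + 5, 66 = 13×5 + 1, 5 = 5×1).
1 divides 46, so solutions exist.
Back-substituting, 3548×(-1609) + 8167×(699) = 1.
Scale by 46/1 = 46: (a₀, b₀) = (-74014, 32154).
General solution: a = -74014 + 8167t, b = 32154 - 3548t for integer t.
a ≥ 0: smallest is -74014 mod 8167 = 7656 (at t = 10), with b = -3326.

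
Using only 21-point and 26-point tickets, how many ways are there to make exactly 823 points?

2

Need nonnegative integers with 21j + 26k = 823.
gcd(21, 26) = 1, and 21·(5) + 26·(-4) = 1.
So (j₀, k₀) = (4115, -3292); general j = 4115 + 26t, k = -3292 - 21t.
j ≥ 0 ⇒ t ≥ -158; k ≥ 0 ⇒ t ≤ -157. That's 2 values of t.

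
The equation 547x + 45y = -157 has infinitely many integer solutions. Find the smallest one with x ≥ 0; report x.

gcd(547, 45) = 1  (547 = 12×45 + 7, 45 = 6×7 + 3, 7 = 2×3 + 1, 3 = 3×1).
1 divides -157, so solutions exist.
Back-substituting, 547×(13) + 45×(-158) = 1.
Scale by -157/1 = -157: (x₀, y₀) = (-2041, 24806).
General solution: x = -2041 + 45t, y = 24806 - 547t for integer t.
x ≥ 0: smallest is -2041 mod 45 = 29 (at t = 46), with y = -356.

29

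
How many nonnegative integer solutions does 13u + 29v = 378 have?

1

gcd(29, 13) = 1.
By Bézout, 13*(9) + 29*(-4) = 1.
One solution: (9, 9).
General: u = 9 + 29t, v = 9 - 13t.
u ≥ 0 ⇒ t ≥ 0; v ≥ 0 ⇒ t ≤ 0. So t ∈ [0, 0]: 1 solution.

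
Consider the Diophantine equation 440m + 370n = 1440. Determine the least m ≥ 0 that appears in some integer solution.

10

gcd(440, 370):
  440 = 1×370 + 70
  370 = 5×70 + 20
  70 = 3×20 + 10
  20 = 2×10
so gcd(440, 370) = 10.
10 divides 1440, so solutions exist.
Back-substitute for Bézout coefficients:
  10 = 70 - 3×20
  ... = 440×(16) + 370×(-19)
Scale by 1440/10 = 144: (m₀, n₀) = (2304, -2736).
General solution: m = 2304 + 37t, n = -2736 - 44t for integer t.
m ≥ 0: smallest is 2304 mod 37 = 10 (at t = -62), with n = -8.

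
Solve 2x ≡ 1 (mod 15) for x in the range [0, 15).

8

gcd(15, 2):
  15 = 7*2 + 1
  2 = 2*1
so gcd(15, 2) = 1.
Back-substitute for Bézout coefficients:
  1 = 15 - 7*2
  ... = 2*(-7) + 15*(1)
So 2*-7 ≡ 1 (mod 15), and -7 mod 15 = 8.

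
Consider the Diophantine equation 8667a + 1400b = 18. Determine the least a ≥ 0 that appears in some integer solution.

1054

gcd(8667, 1400):
  8667 = 6*1400 + 267
  1400 = 5*267 + 65
  267 = 4*65 + 7
  65 = 9*7 + 2
  7 = 3*2 + 1
  2 = 2*1
so gcd(8667, 1400) = 1.
1 divides 18, so solutions exist.
Back-substitute for Bézout coefficients:
  1 = 7 - 3*2
  ... = 8667*(603) + 1400*(-3733)
Scale by 18/1 = 18: (a₀, b₀) = (10854, -67194).
General solution: a = 10854 + 1400t, b = -67194 - 8667t for integer t.
a ≥ 0: smallest is 10854 mod 1400 = 1054 (at t = -7), with b = -6525.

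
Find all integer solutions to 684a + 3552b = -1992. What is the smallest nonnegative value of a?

210

gcd(3552, 684) = 12.
12 divides -1992, so solutions exist.
By Bézout, 684·(-135) + 3552·(26) = 12.
Scale by -1992/12 = -166: (a₀, b₀) = (22410, -4316).
General solution: a = 22410 + 296t, b = -4316 - 57t for integer t.
a ≥ 0: smallest is 22410 mod 296 = 210 (at t = -75), with b = -41.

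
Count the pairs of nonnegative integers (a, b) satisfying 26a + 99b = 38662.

gcd(99, 26):
  99 = 3*26 + 21
  26 = 1*21 + 5
  21 = 4*5 + 1
  5 = 5*1
so gcd(99, 26) = 1.
Back-substitute for Bézout coefficients:
  1 = 21 - 4*5
  ... = 26*(-19) + 99*(5)
Scale by 38662: one solution is (-734578, 193310). Reduce a mod 99: (2, 390).
General: a = 2 + 99t, b = 390 - 26t.
a ≥ 0 ⇒ t ≥ 0; b ≥ 0 ⇒ t ≤ 15. So t ∈ [0, 15]: 16 solutions.

16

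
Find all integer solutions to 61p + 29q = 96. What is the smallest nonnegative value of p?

3

gcd(61, 29) = 1  (61 = 2·29 + 3, 29 = 9·3 + 2, 3 = 1·2 + 1, 2 = 2·1).
1 divides 96, so solutions exist.
Back-substituting, 61·(10) + 29·(-21) = 1.
Scale by 96/1 = 96: (p₀, q₀) = (960, -2016).
General solution: p = 960 + 29t, q = -2016 - 61t for integer t.
p ≥ 0: smallest is 960 mod 29 = 3 (at t = -33), with q = -3.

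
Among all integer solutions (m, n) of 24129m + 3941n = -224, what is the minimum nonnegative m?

228

gcd(24129, 3941):
  24129 = 6*3941 + 483
  3941 = 8*483 + 77
  483 = 6*77 + 21
  77 = 3*21 + 14
  21 = 1*14 + 7
  14 = 2*7
so gcd(24129, 3941) = 7.
7 divides -224, so solutions exist.
Back-substitute for Bézout coefficients:
  7 = 21 - 1*14
  ... = 24129*(204) + 3941*(-1249)
Scale by -224/7 = -32: (m₀, n₀) = (-6528, 39968).
General solution: m = -6528 + 563t, n = 39968 - 3447t for integer t.
m ≥ 0: smallest is -6528 mod 563 = 228 (at t = 12), with n = -1396.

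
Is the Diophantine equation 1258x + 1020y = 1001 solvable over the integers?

gcd(1258, 1020) = 34.
34 does not divide 1001 (remainder 15), so no integer solutions.

no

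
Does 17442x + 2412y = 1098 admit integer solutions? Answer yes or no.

yes

gcd(17442, 2412) = 18  (17442 = 7×2412 + 558, 2412 = 4×558 + 180, 558 = 3×180 + 18, 180 = 10×18).
18 divides 1098, so integer solutions exist.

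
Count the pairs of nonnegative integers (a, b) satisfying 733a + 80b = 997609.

17

gcd(733, 80) = 1.
By Bézout, 733·(37) + 80·(-339) = 1.
One solution: (13, 12351).
General: a = 13 + 80t, b = 12351 - 733t.
a ≥ 0 ⇒ t ≥ 0; b ≥ 0 ⇒ t ≤ 16. So t ∈ [0, 16]: 17 solutions.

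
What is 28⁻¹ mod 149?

16

gcd(149, 28) = 1  (149 = 5*28 + 9, 28 = 3*9 + 1, 9 = 9*1).
Back-substituting, 28*(16) + 149*(-3) = 1.
So 28*16 ≡ 1 (mod 149), and 16 mod 149 = 16.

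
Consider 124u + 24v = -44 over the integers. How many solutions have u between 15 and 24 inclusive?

1

gcd(124, 24):
  124 = 5·24 + 4
  24 = 6·4
so gcd(124, 24) = 4.
Back-substitute for Bézout coefficients:
  4 = 124 - 5·24
  ... = 124·(1) + 24·(-5)
Scale by -11: particular solution (-11, 55); reduce u mod 6: (1, -7).
General solution: u = 1 + 6t, v = -7 - 31t for integer t.
15 ≤ 1 + 6t ≤ 24 gives t ∈ [3, 3], which is 1 value.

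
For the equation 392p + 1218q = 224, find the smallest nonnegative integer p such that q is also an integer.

gcd(1218, 392):
  1218 = 3*392 + 42
  392 = 9*42 + 14
  42 = 3*14
so gcd(1218, 392) = 14.
14 divides 224, so solutions exist.
Back-substitute for Bézout coefficients:
  14 = 392 - 9*42
  ... = 392*(28) + 1218*(-9)
Scale by 224/14 = 16: (p₀, q₀) = (448, -144).
General solution: p = 448 + 87t, q = -144 - 28t for integer t.
p ≥ 0: smallest is 448 mod 87 = 13 (at t = -5), with q = -4.

13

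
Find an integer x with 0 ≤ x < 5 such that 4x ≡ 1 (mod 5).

4

gcd(5, 4):
  5 = 1*4 + 1
  4 = 4*1
so gcd(5, 4) = 1.
Back-substitute for Bézout coefficients:
  1 = 5 - 1*4
  ... = 4*(-1) + 5*(1)
So 4*-1 ≡ 1 (mod 5), and -1 mod 5 = 4.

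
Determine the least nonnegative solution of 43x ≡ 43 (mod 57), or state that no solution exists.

1

gcd(57, 43):
  57 = 1·43 + 14
  43 = 3·14 + 1
  14 = 14·1
so gcd(57, 43) = 1.
1 divides 43, so solutions exist.
Back-substitute for Bézout coefficients:
  1 = 43 - 3·14
  ... = 43·(4) + 57·(-3)
So 43·(4) ≡ 1 (mod 57); multiply by 43: x ≡ 172 (mod 57).
Smallest nonnegative: x = 172 mod 57 = 1.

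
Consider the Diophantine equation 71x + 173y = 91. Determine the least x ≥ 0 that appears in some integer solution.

gcd(173, 71) = 1.
1 divides 91, so solutions exist.
By Bézout, 71×(39) + 173×(-16) = 1.
Scale by 91/1 = 91: (x₀, y₀) = (3549, -1456).
General solution: x = 3549 + 173t, y = -1456 - 71t for integer t.
x ≥ 0: smallest is 3549 mod 173 = 89 (at t = -20), with y = -36.

89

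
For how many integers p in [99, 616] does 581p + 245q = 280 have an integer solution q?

15

gcd(581, 245) = 7  (581 = 2·245 + 91, 245 = 2·91 + 63, 91 = 1·63 + 28, 63 = 2·28 + 7, 28 = 4·7).
Back-substituting, 581·(-8) + 245·(19) = 7.
Scale by 40: particular solution (-320, 760); reduce p mod 35: (30, -70).
General solution: p = 30 + 35t, q = -70 - 83t for integer t.
99 ≤ 30 + 35t ≤ 616 gives t ∈ [2, 16], which is 15 values.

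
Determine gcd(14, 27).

gcd(27, 14):
  27 = 1×14 + 13
  14 = 1×13 + 1
  13 = 13×1
so gcd(27, 14) = 1.

1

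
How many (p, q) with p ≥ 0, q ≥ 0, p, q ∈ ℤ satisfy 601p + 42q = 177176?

gcd(601, 42) = 1  (601 = 14×42 + 13, 42 = 3×13 + 3, 13 = 4×3 + 1, 3 = 3×1).
Back-substituting, 601×(13) + 42×(-186) = 1.
Scale by 177176: one solution is (2303288, -32954736). Reduce p mod 42: (8, 4104).
General: p = 8 + 42t, q = 4104 - 601t.
p ≥ 0 ⇒ t ≥ 0; q ≥ 0 ⇒ t ≤ 6. So t ∈ [0, 6]: 7 solutions.

7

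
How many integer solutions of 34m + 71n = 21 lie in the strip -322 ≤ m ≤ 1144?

21

gcd(71, 34):
  71 = 2×34 + 3
  34 = 11×3 + 1
  3 = 3×1
so gcd(71, 34) = 1.
Back-substitute for Bézout coefficients:
  1 = 34 - 11×3
  ... = 34×(23) + 71×(-11)
Scale by 21: particular solution (483, -231); reduce m mod 71: (57, -27).
General solution: m = 57 + 71t, n = -27 - 34t for integer t.
-322 ≤ 57 + 71t ≤ 1144 gives t ∈ [-5, 15], which is 21 values.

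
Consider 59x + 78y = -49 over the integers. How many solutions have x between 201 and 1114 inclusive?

12

gcd(78, 59) = 1.
By Bézout, 59×(-37) + 78×(28) = 1.
Particular solution: (19, -15).
General solution: x = 19 + 78t, y = -15 - 59t for integer t.
201 ≤ 19 + 78t ≤ 1114 gives t ∈ [3, 14], which is 12 values.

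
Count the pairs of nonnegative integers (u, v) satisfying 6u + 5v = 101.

4

gcd(6, 5) = 1.
By Bézout, 6×(1) + 5×(-1) = 1.
One solution: (1, 19).
General: u = 1 + 5t, v = 19 - 6t.
u ≥ 0 ⇒ t ≥ 0; v ≥ 0 ⇒ t ≤ 3. So t ∈ [0, 3]: 4 solutions.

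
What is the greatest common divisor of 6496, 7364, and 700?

gcd(7364, 6496) = 28.
gcd(28, 700) = 28.

28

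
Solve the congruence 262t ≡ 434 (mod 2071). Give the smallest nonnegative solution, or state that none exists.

1630

gcd(2071, 262):
  2071 = 7·262 + 237
  262 = 1·237 + 25
  237 = 9·25 + 12
  25 = 2·12 + 1
  12 = 12·1
so gcd(2071, 262) = 1.
1 divides 434, so solutions exist.
Back-substitute for Bézout coefficients:
  1 = 25 - 2·12
  ... = 262·(166) + 2071·(-21)
So 262·(166) ≡ 1 (mod 2071); multiply by 434: t ≡ 72044 (mod 2071).
Smallest nonnegative: t = 72044 mod 2071 = 1630.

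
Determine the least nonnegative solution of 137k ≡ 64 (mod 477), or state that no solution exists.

gcd(477, 137) = 1  (477 = 3*137 + 66, 137 = 2*66 + 5, 66 = 13*5 + 1, 5 = 5*1).
1 divides 64, so solutions exist.
Back-substituting, 137*(-94) + 477*(27) = 1.
So 137*(-94) ≡ 1 (mod 477); multiply by 64: k ≡ -6016 (mod 477).
Smallest nonnegative: k = -6016 mod 477 = 185.

185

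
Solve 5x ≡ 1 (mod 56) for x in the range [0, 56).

45

gcd(56, 5) = 1.
By Bézout, 5×(-11) + 56×(1) = 1.
So 5×-11 ≡ 1 (mod 56), and -11 mod 56 = 45.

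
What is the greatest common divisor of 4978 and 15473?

gcd(15473, 4978):
  15473 = 3*4978 + 539
  4978 = 9*539 + 127
  539 = 4*127 + 31
  127 = 4*31 + 3
  31 = 10*3 + 1
  3 = 3*1
so gcd(15473, 4978) = 1.

1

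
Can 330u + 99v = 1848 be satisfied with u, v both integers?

yes

gcd(330, 99):
  330 = 3·99 + 33
  99 = 3·33
so gcd(330, 99) = 33.
33 divides 1848, so integer solutions exist.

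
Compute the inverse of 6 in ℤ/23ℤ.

gcd(23, 6) = 1.
By Bézout, 6*(4) + 23*(-1) = 1.
So 6*4 ≡ 1 (mod 23), and 4 mod 23 = 4.

4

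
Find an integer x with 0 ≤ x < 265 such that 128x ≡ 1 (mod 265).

gcd(265, 128):
  265 = 2*128 + 9
  128 = 14*9 + 2
  9 = 4*2 + 1
  2 = 2*1
so gcd(265, 128) = 1.
Back-substitute for Bézout coefficients:
  1 = 9 - 4*2
  ... = 128*(-118) + 265*(57)
So 128*-118 ≡ 1 (mod 265), and -118 mod 265 = 147.

147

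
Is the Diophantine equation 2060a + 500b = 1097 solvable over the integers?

gcd(2060, 500):
  2060 = 4×500 + 60
  500 = 8×60 + 20
  60 = 3×20
so gcd(2060, 500) = 20.
20 does not divide 1097 (remainder 17), so no integer solutions.

no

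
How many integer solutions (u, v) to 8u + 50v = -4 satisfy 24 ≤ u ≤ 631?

gcd(50, 8) = 2  (50 = 6·8 + 2, 8 = 4·2).
Back-substituting, 8·(-6) + 50·(1) = 2.
Scale by -2: particular solution (12, -2); reduce u mod 25: (12, -2).
General solution: u = 12 + 25t, v = -2 - 4t for integer t.
24 ≤ 12 + 25t ≤ 631 gives t ∈ [1, 24], which is 24 values.

24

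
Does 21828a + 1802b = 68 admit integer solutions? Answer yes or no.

yes

gcd(21828, 1802) = 34  (21828 = 12·1802 + 204, 1802 = 8·204 + 170, 204 = 1·170 + 34, 170 = 5·34).
34 divides 68, so integer solutions exist.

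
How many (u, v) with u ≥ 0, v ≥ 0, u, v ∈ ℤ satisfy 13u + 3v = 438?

12

gcd(13, 3):
  13 = 4·3 + 1
  3 = 3·1
so gcd(13, 3) = 1.
Back-substitute for Bézout coefficients:
  1 = 13 - 4·3
  ... = 13·(1) + 3·(-4)
Scale by 438: one solution is (438, -1752). Reduce u mod 3: (0, 146).
General: u = 0 + 3t, v = 146 - 13t.
u ≥ 0 ⇒ t ≥ 0; v ≥ 0 ⇒ t ≤ 11. So t ∈ [0, 11]: 12 solutions.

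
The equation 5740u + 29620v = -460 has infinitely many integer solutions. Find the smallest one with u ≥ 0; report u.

743

gcd(29620, 5740):
  29620 = 5·5740 + 920
  5740 = 6·920 + 220
  920 = 4·220 + 40
  220 = 5·40 + 20
  40 = 2·20
so gcd(29620, 5740) = 20.
20 divides -460, so solutions exist.
Back-substitute for Bézout coefficients:
  20 = 220 - 5·40
  ... = 5740·(676) + 29620·(-131)
Scale by -460/20 = -23: (u₀, v₀) = (-15548, 3013).
General solution: u = -15548 + 1481t, v = 3013 - 287t for integer t.
u ≥ 0: smallest is -15548 mod 1481 = 743 (at t = 11), with v = -144.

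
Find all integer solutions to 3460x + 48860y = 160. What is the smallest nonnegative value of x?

gcd(48860, 3460) = 20.
20 divides 160, so solutions exist.
By Bézout, 3460×(-466) + 48860×(33) = 20.
Scale by 160/20 = 8: (x₀, y₀) = (-3728, 264).
General solution: x = -3728 + 2443t, y = 264 - 173t for integer t.
x ≥ 0: smallest is -3728 mod 2443 = 1158 (at t = 2), with y = -82.

1158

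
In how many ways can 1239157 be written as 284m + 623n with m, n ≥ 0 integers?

7

gcd(623, 284):
  623 = 2*284 + 55
  284 = 5*55 + 9
  55 = 6*9 + 1
  9 = 9*1
so gcd(623, 284) = 1.
Back-substitute for Bézout coefficients:
  1 = 55 - 6*9
  ... = 284*(-68) + 623*(31)
Scale by 1239157: one solution is (-84262676, 38413867). Reduce m mod 623: (566, 1731).
General: m = 566 + 623t, n = 1731 - 284t.
m ≥ 0 ⇒ t ≥ 0; n ≥ 0 ⇒ t ≤ 6. So t ∈ [0, 6]: 7 solutions.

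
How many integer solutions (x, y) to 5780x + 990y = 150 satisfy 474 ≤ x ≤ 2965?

gcd(5780, 990):
  5780 = 5*990 + 830
  990 = 1*830 + 160
  830 = 5*160 + 30
  160 = 5*30 + 10
  30 = 3*10
so gcd(5780, 990) = 10.
Back-substitute for Bézout coefficients:
  10 = 160 - 5*30
  ... = 5780*(-31) + 990*(181)
Scale by 15: particular solution (-465, 2715); reduce x mod 99: (30, -175).
General solution: x = 30 + 99t, y = -175 - 578t for integer t.
474 ≤ 30 + 99t ≤ 2965 gives t ∈ [5, 29], which is 25 values.

25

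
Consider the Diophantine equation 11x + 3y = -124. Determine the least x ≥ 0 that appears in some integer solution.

1

gcd(11, 3):
  11 = 3×3 + 2
  3 = 1×2 + 1
  2 = 2×1
so gcd(11, 3) = 1.
1 divides -124, so solutions exist.
Back-substitute for Bézout coefficients:
  1 = 3 - 1×2
  ... = 11×(-1) + 3×(4)
Scale by -124/1 = -124: (x₀, y₀) = (124, -496).
General solution: x = 124 + 3t, y = -496 - 11t for integer t.
x ≥ 0: smallest is 124 mod 3 = 1 (at t = -41), with y = -45.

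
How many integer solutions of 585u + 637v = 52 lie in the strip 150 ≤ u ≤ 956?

16

gcd(637, 585):
  637 = 1·585 + 52
  585 = 11·52 + 13
  52 = 4·13
so gcd(637, 585) = 13.
Back-substitute for Bézout coefficients:
  13 = 585 - 11·52
  ... = 585·(12) + 637·(-11)
Scale by 4: particular solution (48, -44); reduce u mod 49: (48, -44).
General solution: u = 48 + 49t, v = -44 - 45t for integer t.
150 ≤ 48 + 49t ≤ 956 gives t ∈ [3, 18], which is 16 values.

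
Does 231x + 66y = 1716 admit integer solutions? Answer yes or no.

yes

gcd(231, 66):
  231 = 3×66 + 33
  66 = 2×33
so gcd(231, 66) = 33.
33 divides 1716, so integer solutions exist.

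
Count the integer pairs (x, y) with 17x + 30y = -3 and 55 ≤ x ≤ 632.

19

gcd(30, 17) = 1.
By Bézout, 17*(-7) + 30*(4) = 1.
Particular solution: (21, -12).
General solution: x = 21 + 30t, y = -12 - 17t for integer t.
55 ≤ 21 + 30t ≤ 632 gives t ∈ [2, 20], which is 19 values.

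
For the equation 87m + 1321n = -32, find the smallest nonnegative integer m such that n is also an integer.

gcd(1321, 87):
  1321 = 15×87 + 16
  87 = 5×16 + 7
  16 = 2×7 + 2
  7 = 3×2 + 1
  2 = 2×1
so gcd(1321, 87) = 1.
1 divides -32, so solutions exist.
Back-substitute for Bézout coefficients:
  1 = 7 - 3×2
  ... = 87×(577) + 1321×(-38)
Scale by -32/1 = -32: (m₀, n₀) = (-18464, 1216).
General solution: m = -18464 + 1321t, n = 1216 - 87t for integer t.
m ≥ 0: smallest is -18464 mod 1321 = 30 (at t = 14), with n = -2.

30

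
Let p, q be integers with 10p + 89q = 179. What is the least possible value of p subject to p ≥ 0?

9

gcd(89, 10):
  89 = 8×10 + 9
  10 = 1×9 + 1
  9 = 9×1
so gcd(89, 10) = 1.
1 divides 179, so solutions exist.
Back-substitute for Bézout coefficients:
  1 = 10 - 1×9
  ... = 10×(9) + 89×(-1)
Scale by 179/1 = 179: (p₀, q₀) = (1611, -179).
General solution: p = 1611 + 89t, q = -179 - 10t for integer t.
p ≥ 0: smallest is 1611 mod 89 = 9 (at t = -18), with q = 1.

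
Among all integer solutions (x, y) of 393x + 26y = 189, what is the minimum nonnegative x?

gcd(393, 26) = 1  (393 = 15*26 + 3, 26 = 8*3 + 2, 3 = 1*2 + 1, 2 = 2*1).
1 divides 189, so solutions exist.
Back-substituting, 393*(9) + 26*(-136) = 1.
Scale by 189/1 = 189: (x₀, y₀) = (1701, -25704).
General solution: x = 1701 + 26t, y = -25704 - 393t for integer t.
x ≥ 0: smallest is 1701 mod 26 = 11 (at t = -65), with y = -159.

11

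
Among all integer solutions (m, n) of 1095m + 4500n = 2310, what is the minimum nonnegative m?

gcd(4500, 1095) = 15  (4500 = 4*1095 + 120, 1095 = 9*120 + 15, 120 = 8*15).
15 divides 2310, so solutions exist.
Back-substituting, 1095*(37) + 4500*(-9) = 15.
Scale by 2310/15 = 154: (m₀, n₀) = (5698, -1386).
General solution: m = 5698 + 300t, n = -1386 - 73t for integer t.
m ≥ 0: smallest is 5698 mod 300 = 298 (at t = -18), with n = -72.

298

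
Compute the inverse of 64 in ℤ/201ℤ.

22

gcd(201, 64):
  201 = 3*64 + 9
  64 = 7*9 + 1
  9 = 9*1
so gcd(201, 64) = 1.
Back-substitute for Bézout coefficients:
  1 = 64 - 7*9
  ... = 64*(22) + 201*(-7)
So 64*22 ≡ 1 (mod 201), and 22 mod 201 = 22.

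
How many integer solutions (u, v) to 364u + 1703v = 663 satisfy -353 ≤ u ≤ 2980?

26

gcd(1703, 364) = 13  (1703 = 4·364 + 247, 364 = 1·247 + 117, 247 = 2·117 + 13, 117 = 9·13).
Back-substituting, 364·(-14) + 1703·(3) = 13.
Scale by 51: particular solution (-714, 153); reduce u mod 131: (72, -15).
General solution: u = 72 + 131t, v = -15 - 28t for integer t.
-353 ≤ 72 + 131t ≤ 2980 gives t ∈ [-3, 22], which is 26 values.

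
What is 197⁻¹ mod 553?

393

gcd(553, 197) = 1  (553 = 2×197 + 159, 197 = 1×159 + 38, 159 = 4×38 + 7, 38 = 5×7 + 3, 7 = 2×3 + 1, 3 = 3×1).
Back-substituting, 197×(-160) + 553×(57) = 1.
So 197×-160 ≡ 1 (mod 553), and -160 mod 553 = 393.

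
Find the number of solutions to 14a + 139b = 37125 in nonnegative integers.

19

gcd(139, 14) = 1  (139 = 9×14 + 13, 14 = 1×13 + 1, 13 = 13×1).
Back-substituting, 14×(10) + 139×(-1) = 1.
Scale by 37125: one solution is (371250, -37125). Reduce a mod 139: (120, 255).
General: a = 120 + 139t, b = 255 - 14t.
a ≥ 0 ⇒ t ≥ 0; b ≥ 0 ⇒ t ≤ 18. So t ∈ [0, 18]: 19 solutions.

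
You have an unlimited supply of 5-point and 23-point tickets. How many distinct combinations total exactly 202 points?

1

Need nonnegative integers with 5j + 23k = 202.
gcd(5, 23) = 1, and 5·(-9) + 23·(2) = 1.
So (j₀, k₀) = (-1818, 404); general j = -1818 + 23t, k = 404 - 5t.
j ≥ 0 ⇒ t ≥ 80; k ≥ 0 ⇒ t ≤ 80. That's 1 value of t.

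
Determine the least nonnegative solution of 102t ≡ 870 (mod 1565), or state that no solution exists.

gcd(1565, 102):
  1565 = 15*102 + 35
  102 = 2*35 + 32
  35 = 1*32 + 3
  32 = 10*3 + 2
  3 = 1*2 + 1
  2 = 2*1
so gcd(1565, 102) = 1.
1 divides 870, so solutions exist.
Back-substitute for Bézout coefficients:
  1 = 3 - 1*2
  ... = 102*(-537) + 1565*(35)
So 102*(-537) ≡ 1 (mod 1565); multiply by 870: t ≡ -467190 (mod 1565).
Smallest nonnegative: t = -467190 mod 1565 = 745.

745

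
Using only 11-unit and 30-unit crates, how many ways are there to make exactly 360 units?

2

Need nonnegative integers with 11j + 30k = 360.
gcd(11, 30) = 1, and 11·(11) + 30·(-4) = 1.
So (j₀, k₀) = (3960, -1440); general j = 3960 + 30t, k = -1440 - 11t.
j ≥ 0 ⇒ t ≥ -132; k ≥ 0 ⇒ t ≤ -131. That's 2 values of t.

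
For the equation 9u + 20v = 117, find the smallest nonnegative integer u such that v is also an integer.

gcd(20, 9):
  20 = 2·9 + 2
  9 = 4·2 + 1
  2 = 2·1
so gcd(20, 9) = 1.
1 divides 117, so solutions exist.
Back-substitute for Bézout coefficients:
  1 = 9 - 4·2
  ... = 9·(9) + 20·(-4)
Scale by 117/1 = 117: (u₀, v₀) = (1053, -468).
General solution: u = 1053 + 20t, v = -468 - 9t for integer t.
u ≥ 0: smallest is 1053 mod 20 = 13 (at t = -52), with v = 0.

13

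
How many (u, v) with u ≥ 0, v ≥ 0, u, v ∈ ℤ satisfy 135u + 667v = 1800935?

20

gcd(667, 135) = 1  (667 = 4·135 + 127, 135 = 1·127 + 8, 127 = 15·8 + 7, 8 = 1·7 + 1, 7 = 7·1).
Back-substituting, 135·(84) + 667·(-17) = 1.
Scale by 1800935: one solution is (151278540, -30615895). Reduce u mod 667: (272, 2645).
General: u = 272 + 667t, v = 2645 - 135t.
u ≥ 0 ⇒ t ≥ 0; v ≥ 0 ⇒ t ≤ 19. So t ∈ [0, 19]: 20 solutions.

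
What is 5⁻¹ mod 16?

13

gcd(16, 5) = 1  (16 = 3*5 + 1, 5 = 5*1).
Back-substituting, 5*(-3) + 16*(1) = 1.
So 5*-3 ≡ 1 (mod 16), and -3 mod 16 = 13.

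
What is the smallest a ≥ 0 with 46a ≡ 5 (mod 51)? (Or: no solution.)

gcd(51, 46) = 1.
1 divides 5, so solutions exist.
By Bézout, 46*(10) + 51*(-9) = 1.
So 46*(10) ≡ 1 (mod 51); multiply by 5: a ≡ 50 (mod 51).
Smallest nonnegative: a = 50 mod 51 = 50.

50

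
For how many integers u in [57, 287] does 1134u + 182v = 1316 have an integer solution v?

gcd(1134, 182) = 14.
By Bézout, 1134·(-4) + 182·(25) = 14.
Particular solution: (1, 1).
General solution: u = 1 + 13t, v = 1 - 81t for integer t.
57 ≤ 1 + 13t ≤ 287 gives t ∈ [5, 22], which is 18 values.

18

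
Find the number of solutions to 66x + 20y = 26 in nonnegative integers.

0

gcd(66, 20):
  66 = 3*20 + 6
  20 = 3*6 + 2
  6 = 3*2
so gcd(66, 20) = 2.
Back-substitute for Bézout coefficients:
  2 = 20 - 3*6
  ... = 66*(-3) + 20*(10)
Scale by 13: one solution is (-39, 130). Reduce x mod 10: (1, -2).
General: x = 1 + 10t, y = -2 - 33t.
x ≥ 0 ⇒ t ≥ 0; y ≥ 0 ⇒ t ≤ -1. So t ∈ [0, -1]: 0 solutions.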